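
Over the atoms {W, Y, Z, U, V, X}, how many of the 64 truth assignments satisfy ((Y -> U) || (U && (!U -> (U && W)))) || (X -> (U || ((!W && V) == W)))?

Initial set: {T (((Y -> U) || (U && (!U -> (U && W)))) || (X -> (U || ((!W && V) == W))))}.
T (((Y -> U) || (U && (!U -> (U && W)))) || (X -> (U || ((!W && V) == W)))): β-rule — branch into T ((Y -> U) || (U && (!U -> (U && W))))  //  T (X -> (U || ((!W && V) == W))).
  branch 1 (add T ((Y -> U) || (U && (!U -> (U && W))))):
    T ((Y -> U) || (U && (!U -> (U && W)))): β-rule — branch into T (Y -> U)  //  T (U && (!U -> (U && W))).
      branch 1.1 (add T (Y -> U)):
        T (Y -> U): β-rule — branch into F Y  //  T U.
          branch 1.1.1 (add F Y):
            ○ open, literals {Y=0}.
          branch 1.1.2 (add T U):
            ○ open, literals {U=1}.
      branch 1.2 (add T (U && (!U -> (U && W)))):
        T (U && (!U -> (U && W))): α-rule — add T U, T (!U -> (U && W)).
        T (!U -> (U && W)): β-rule — branch into F !U  //  T (U && W).
          branch 1.2.1 (add F !U):
            ○ open, literals {U=1}.
          branch 1.2.2 (add T (U && W)):
            T (U && W): α-rule — add T U, T W.
            ○ open, literals {U=1, W=1}.
  branch 2 (add T (X -> (U || ((!W && V) == W)))):
    T (X -> (U || ((!W && V) == W))): β-rule — branch into F X  //  T (U || ((!W && V) == W)).
      branch 2.1 (add F X):
        ○ open, literals {X=0}.
      branch 2.2 (add T (U || ((!W && V) == W))):
        T (U || ((!W && V) == W)): β-rule — branch into T U  //  T ((!W && V) == W).
          branch 2.2.1 (add T U):
            ○ open, literals {U=1}.
          branch 2.2.2 (add T ((!W && V) == W)):
            T ((!W && V) == W): β-rule — branch into T (!W && V), T W  //  F (!W && V), F W.
              branch 2.2.2.1 (add T (!W && V), T W):
                T (!W && V): α-rule — add T !W, T V.
                × closes — contains both W and !W.
              branch 2.2.2.2 (add F (!W && V), F W):
                F (!W && V): β-rule — branch into F !W  //  F V.
                  branch 2.2.2.2.1 (add F !W):
                    × closes — contains both W and !W.
                  branch 2.2.2.2.2 (add F V):
                    ○ open, literals {V=0, W=0}.
2 branches closed, 7 open.
Each open branch fixes some atoms; the unmentioned ones are free. Counting distinct full assignments: branch {Y=0} (W, Z, U, V, X) contributes 32 new; branch {U=1} (W, Y, Z, V, X) contributes 16 new; branch {U=1} (W, Y, Z, V, X) contributes 0 new; branch {U=1, W=1} (Y, Z, V, X) contributes 0 new; branch {X=0} (W, Y, Z, U, V) contributes 8 new; branch {U=1} (W, Y, Z, V, X) contributes 0 new; branch {V=0, W=0} (Y, Z, U, X) contributes 2 new. Total: 58.

58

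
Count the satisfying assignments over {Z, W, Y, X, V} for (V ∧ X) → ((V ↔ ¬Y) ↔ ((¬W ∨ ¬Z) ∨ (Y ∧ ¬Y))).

28

Initial set: {((V ∧ X) → ((V ↔ ¬Y) ↔ ((¬W ∨ ¬Z) ∨ (Y ∧ ¬Y))))}.
((V ∧ X) → ((V ↔ ¬Y) ↔ ((¬W ∨ ¬Z) ∨ (Y ∧ ¬Y)))): β-rule — branch into ¬(V ∧ X)  //  ((V ↔ ¬Y) ↔ ((¬W ∨ ¬Z) ∨ (Y ∧ ¬Y))).
  branch 1 (add ¬(V ∧ X)):
    ¬(V ∧ X): β-rule — branch into ¬V  //  ¬X.
      branch 1.1 (add ¬V):
        ○ open, literals {V=0}.
      branch 1.2 (add ¬X):
        ○ open, literals {X=0}.
  branch 2 (add ((V ↔ ¬Y) ↔ ((¬W ∨ ¬Z) ∨ (Y ∧ ¬Y)))):
    ((V ↔ ¬Y) ↔ ((¬W ∨ ¬Z) ∨ (Y ∧ ¬Y))): β-rule — branch into (V ↔ ¬Y), ((¬W ∨ ¬Z) ∨ (Y ∧ ¬Y))  //  ¬(V ↔ ¬Y), ¬((¬W ∨ ¬Z) ∨ (Y ∧ ¬Y)).
      branch 2.1 (add (V ↔ ¬Y), ((¬W ∨ ¬Z) ∨ (Y ∧ ¬Y))):
        (V ↔ ¬Y): β-rule — branch into V, ¬Y  //  ¬V, ¬¬Y.
          branch 2.1.1 (add V, ¬Y):
            ((¬W ∨ ¬Z) ∨ (Y ∧ ¬Y)): β-rule — branch into (¬W ∨ ¬Z)  //  (Y ∧ ¬Y).
              branch 2.1.1.1 (add (¬W ∨ ¬Z)):
                (¬W ∨ ¬Z): β-rule — branch into ¬W  //  ¬Z.
                  branch 2.1.1.1.1 (add ¬W):
                    ○ open, literals {V=1, W=0, Y=0}.
                  branch 2.1.1.1.2 (add ¬Z):
                    ○ open, literals {V=1, Y=0, Z=0}.
              branch 2.1.1.2 (add (Y ∧ ¬Y)):
                (Y ∧ ¬Y): α-rule — add Y, ¬Y.
                × closes — contains both Y and ¬Y.
          branch 2.1.2 (add ¬V, ¬¬Y):
            ((¬W ∨ ¬Z) ∨ (Y ∧ ¬Y)): β-rule — branch into (¬W ∨ ¬Z)  //  (Y ∧ ¬Y).
              branch 2.1.2.1 (add (¬W ∨ ¬Z)):
                (¬W ∨ ¬Z): β-rule — branch into ¬W  //  ¬Z.
                  branch 2.1.2.1.1 (add ¬W):
                    ○ open, literals {V=0, W=0, Y=1}.
                  branch 2.1.2.1.2 (add ¬Z):
                    ○ open, literals {V=0, Y=1, Z=0}.
              branch 2.1.2.2 (add (Y ∧ ¬Y)):
                (Y ∧ ¬Y): α-rule — add Y, ¬Y.
                × closes — contains both Y and ¬Y.
      branch 2.2 (add ¬(V ↔ ¬Y), ¬((¬W ∨ ¬Z) ∨ (Y ∧ ¬Y))):
        ¬((¬W ∨ ¬Z) ∨ (Y ∧ ¬Y)): α-rule — add ¬(¬W ∨ ¬Z), ¬(Y ∧ ¬Y).
        ¬(¬W ∨ ¬Z): α-rule — add ¬¬W, ¬¬Z.
        ¬(V ↔ ¬Y): β-rule — branch into V, ¬¬Y  //  ¬V, ¬Y.
          branch 2.2.1 (add V, ¬¬Y):
            ¬(Y ∧ ¬Y): β-rule — branch into ¬Y  //  ¬¬Y.
              branch 2.2.1.1 (add ¬Y):
                × closes — contains both Y and ¬Y.
              branch 2.2.1.2 (add ¬¬Y):
                ○ open, literals {V=1, W=1, Y=1, Z=1}.
          branch 2.2.2 (add ¬V, ¬Y):
            ¬(Y ∧ ¬Y): β-rule — branch into ¬Y  //  ¬¬Y.
              branch 2.2.2.1 (add ¬Y):
                ○ open, literals {V=0, W=1, Y=0, Z=1}.
              branch 2.2.2.2 (add ¬¬Y):
                × closes — contains both Y and ¬Y.
4 branches closed, 8 open.
Each open branch fixes some atoms; the unmentioned ones are free. Counting distinct full assignments: branch {V=0} (Z, W, Y, X) contributes 16 new; branch {X=0} (Z, W, Y, V) contributes 8 new; branch {V=1, W=0, Y=0} (Z, X) contributes 2 new; branch {V=1, Y=0, Z=0} (W, X) contributes 1 new; branch {V=0, W=0, Y=1} (Z, X) contributes 0 new; branch {V=0, Y=1, Z=0} (W, X) contributes 0 new; branch {V=1, W=1, Y=1, Z=1} (X) contributes 1 new; branch {V=0, W=1, Y=0, Z=1} (X) contributes 0 new. Total: 28.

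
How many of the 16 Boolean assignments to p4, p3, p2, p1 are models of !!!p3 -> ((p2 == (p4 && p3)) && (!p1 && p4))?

Initial set: {T (!!!p3 -> ((p2 == (p4 && p3)) && (!p1 && p4)))}.
T (!!!p3 -> ((p2 == (p4 && p3)) && (!p1 && p4))): β-rule — branch into F !!!p3  //  T ((p2 == (p4 && p3)) && (!p1 && p4)).
  branch 1 (add F !!!p3):
    F !!!p3: drop double negation, giving F !p3.
    ○ open, literals {p3=true}.
  branch 2 (add T ((p2 == (p4 && p3)) && (!p1 && p4))):
    T ((p2 == (p4 && p3)) && (!p1 && p4)): α-rule — add T (p2 == (p4 && p3)), T (!p1 && p4).
    T (!p1 && p4): α-rule — add T !p1, T p4.
    T (p2 == (p4 && p3)): β-rule — branch into T p2, T (p4 && p3)  //  F p2, F (p4 && p3).
      branch 2.1 (add T p2, T (p4 && p3)):
        T (p4 && p3): α-rule — add T p4, T p3.
        ○ open, literals {p1=false, p2=true, p3=true, p4=true}.
      branch 2.2 (add F p2, F (p4 && p3)):
        F (p4 && p3): β-rule — branch into F p4  //  F p3.
          branch 2.2.1 (add F p4):
            × closes — contains both p4 and !p4.
          branch 2.2.2 (add F p3):
            ○ open, literals {p1=false, p2=false, p3=false, p4=true}.
1 branch closed, 3 open.
Each open branch fixes some atoms; the unmentioned ones are free. Counting distinct full assignments: branch {p3=true} (p4, p2, p1) contributes 8 new; branch {p1=false, p2=true, p3=true, p4=true} (none free) contributes 0 new; branch {p1=false, p2=false, p3=false, p4=true} (none free) contributes 1 new. Total: 9.

9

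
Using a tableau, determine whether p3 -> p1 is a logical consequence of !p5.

No

Initial set: {!p5; !(p3 -> p1)}.
!(p3 -> p1): α-rule — add p3, !p1.
○ open, literals {p1=F, p3=T, p5=F}.
0 branches closed, 1 open.
An open branch gives a countermodel: p1=F, p3=T, p5=F (unmentioned atoms arbitrary); the premises hold there but the conclusion fails.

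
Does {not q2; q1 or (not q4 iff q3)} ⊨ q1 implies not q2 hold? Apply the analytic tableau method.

Initial set: {not q2; (q1 or (not q4 iff q3)); not (q1 implies not q2)}.
not (q1 implies not q2): α-rule — add q1, not not q2.
× closes — contains both q2 and not q2.
All 1 branch closes.
Every branch closed, so the premises entail the conclusion.

Yes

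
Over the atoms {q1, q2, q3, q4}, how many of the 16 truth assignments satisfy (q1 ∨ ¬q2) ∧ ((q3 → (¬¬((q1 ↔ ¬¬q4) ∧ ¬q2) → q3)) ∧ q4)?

6

Initial set: {T ((q1 ∨ ¬q2) ∧ ((q3 → (¬¬((q1 ↔ ¬¬q4) ∧ ¬q2) → q3)) ∧ q4))}.
T ((q1 ∨ ¬q2) ∧ ((q3 → (¬¬((q1 ↔ ¬¬q4) ∧ ¬q2) → q3)) ∧ q4)): α-rule — add T (q1 ∨ ¬q2), T ((q3 → (¬¬((q1 ↔ ¬¬q4) ∧ ¬q2) → q3)) ∧ q4).
T ((q3 → (¬¬((q1 ↔ ¬¬q4) ∧ ¬q2) → q3)) ∧ q4): α-rule — add T (q3 → (¬¬((q1 ↔ ¬¬q4) ∧ ¬q2) → q3)), T q4.
T (q1 ∨ ¬q2): β-rule — branch into T q1  //  T ¬q2.
  branch 1 (add T q1):
    T (q3 → (¬¬((q1 ↔ ¬¬q4) ∧ ¬q2) → q3)): β-rule — branch into F q3  //  T (¬¬((q1 ↔ ¬¬q4) ∧ ¬q2) → q3).
      branch 1.1 (add F q3):
        ○ open, literals {q1=true, q3=false, q4=true}.
      branch 1.2 (add T (¬¬((q1 ↔ ¬¬q4) ∧ ¬q2) → q3)):
        T (¬¬((q1 ↔ ¬¬q4) ∧ ¬q2) → q3): β-rule — branch into F ¬¬((q1 ↔ ¬¬q4) ∧ ¬q2)  //  T q3.
          branch 1.2.1 (add F ¬¬((q1 ↔ ¬¬q4) ∧ ¬q2)):
            F ¬¬((q1 ↔ ¬¬q4) ∧ ¬q2): drop double negation, giving F ((q1 ↔ ¬¬q4) ∧ ¬q2).
            F ((q1 ↔ ¬¬q4) ∧ ¬q2): β-rule — branch into F (q1 ↔ ¬¬q4)  //  F ¬q2.
              branch 1.2.1.1 (add F (q1 ↔ ¬¬q4)):
                F (q1 ↔ ¬¬q4): β-rule — branch into T q1, F ¬¬q4  //  F q1, T ¬¬q4.
                  branch 1.2.1.1.1 (add T q1, F ¬¬q4):
                    F ¬¬q4: drop double negation, giving F q4.
                    × closes — contains both q4 and ¬q4.
                  branch 1.2.1.1.2 (add F q1, T ¬¬q4):
                    × closes — contains both q1 and ¬q1.
              branch 1.2.1.2 (add F ¬q2):
                ○ open, literals {q1=true, q2=true, q4=true}.
          branch 1.2.2 (add T q3):
            ○ open, literals {q1=true, q3=true, q4=true}.
  branch 2 (add T ¬q2):
    T (q3 → (¬¬((q1 ↔ ¬¬q4) ∧ ¬q2) → q3)): β-rule — branch into F q3  //  T (¬¬((q1 ↔ ¬¬q4) ∧ ¬q2) → q3).
      branch 2.1 (add F q3):
        ○ open, literals {q2=false, q3=false, q4=true}.
      branch 2.2 (add T (¬¬((q1 ↔ ¬¬q4) ∧ ¬q2) → q3)):
        T (¬¬((q1 ↔ ¬¬q4) ∧ ¬q2) → q3): β-rule — branch into F ¬¬((q1 ↔ ¬¬q4) ∧ ¬q2)  //  T q3.
          branch 2.2.1 (add F ¬¬((q1 ↔ ¬¬q4) ∧ ¬q2)):
            F ¬¬((q1 ↔ ¬¬q4) ∧ ¬q2): drop double negation, giving F ((q1 ↔ ¬¬q4) ∧ ¬q2).
            F ((q1 ↔ ¬¬q4) ∧ ¬q2): β-rule — branch into F (q1 ↔ ¬¬q4)  //  F ¬q2.
              branch 2.2.1.1 (add F (q1 ↔ ¬¬q4)):
                F (q1 ↔ ¬¬q4): β-rule — branch into T q1, F ¬¬q4  //  F q1, T ¬¬q4.
                  branch 2.2.1.1.1 (add T q1, F ¬¬q4):
                    F ¬¬q4: drop double negation, giving F q4.
                    × closes — contains both q4 and ¬q4.
                  branch 2.2.1.1.2 (add F q1, T ¬¬q4):
                    T ¬¬q4: drop double negation, giving T q4.
                    ○ open, literals {q1=false, q2=false, q4=true}.
              branch 2.2.1.2 (add F ¬q2):
                × closes — contains both q2 and ¬q2.
          branch 2.2.2 (add T q3):
            ○ open, literals {q2=false, q3=true, q4=true}.
4 branches closed, 6 open.
Each open branch fixes some atoms; the unmentioned ones are free. Counting distinct full assignments: branch {q1=true, q3=false, q4=true} (q2) contributes 2 new; branch {q1=true, q2=true, q4=true} (q3) contributes 1 new; branch {q1=true, q3=true, q4=true} (q2) contributes 1 new; branch {q2=false, q3=false, q4=true} (q1) contributes 1 new; branch {q1=false, q2=false, q4=true} (q3) contributes 1 new; branch {q2=false, q3=true, q4=true} (q1) contributes 0 new. Total: 6.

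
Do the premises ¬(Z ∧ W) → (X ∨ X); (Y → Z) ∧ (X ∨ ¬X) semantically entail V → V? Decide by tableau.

Yes

Initial set: {(¬(Z ∧ W) → (X ∨ X)); ((Y → Z) ∧ (X ∨ ¬X)); ¬(V → V)}.
((Y → Z) ∧ (X ∨ ¬X)): α-rule — add (Y → Z), (X ∨ ¬X).
¬(V → V): α-rule — add V, ¬V.
× closes — contains both V and ¬V.
All 1 branch closes.
Every branch closed, so the premises entail the conclusion.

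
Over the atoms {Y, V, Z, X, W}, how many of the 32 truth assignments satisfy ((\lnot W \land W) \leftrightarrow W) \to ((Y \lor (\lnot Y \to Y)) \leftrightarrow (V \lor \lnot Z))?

Initial set: {(((\lnot W \land W) \leftrightarrow W) \to ((Y \lor (\lnot Y \to Y)) \leftrightarrow (V \lor \lnot Z)))}.
(((\lnot W \land W) \leftrightarrow W) \to ((Y \lor (\lnot Y \to Y)) \leftrightarrow (V \lor \lnot Z))): β-rule — branch into \lnot ((\lnot W \land W) \leftrightarrow W)  //  ((Y \lor (\lnot Y \to Y)) \leftrightarrow (V \lor \lnot Z)).
  branch 1 (add \lnot ((\lnot W \land W) \leftrightarrow W)):
    \lnot ((\lnot W \land W) \leftrightarrow W): β-rule — branch into (\lnot W \land W), \lnot W  //  \lnot (\lnot W \land W), W.
      branch 1.1 (add (\lnot W \land W), \lnot W):
        (\lnot W \land W): α-rule — add \lnot W, W.
        × closes — contains both W and \lnot W.
      branch 1.2 (add \lnot (\lnot W \land W), W):
        \lnot (\lnot W \land W): β-rule — branch into \lnot \lnot W  //  \lnot W.
          branch 1.2.1 (add \lnot \lnot W):
            ○ open, literals {W=true}.
          branch 1.2.2 (add \lnot W):
            × closes — contains both W and \lnot W.
  branch 2 (add ((Y \lor (\lnot Y \to Y)) \leftrightarrow (V \lor \lnot Z))):
    ((Y \lor (\lnot Y \to Y)) \leftrightarrow (V \lor \lnot Z)): β-rule — branch into (Y \lor (\lnot Y \to Y)), (V \lor \lnot Z)  //  \lnot (Y \lor (\lnot Y \to Y)), \lnot (V \lor \lnot Z).
      branch 2.1 (add (Y \lor (\lnot Y \to Y)), (V \lor \lnot Z)):
        (Y \lor (\lnot Y \to Y)): β-rule — branch into Y  //  (\lnot Y \to Y).
          branch 2.1.1 (add Y):
            (V \lor \lnot Z): β-rule — branch into V  //  \lnot Z.
              branch 2.1.1.1 (add V):
                ○ open, literals {V=true, Y=true}.
              branch 2.1.1.2 (add \lnot Z):
                ○ open, literals {Y=true, Z=false}.
          branch 2.1.2 (add (\lnot Y \to Y)):
            (V \lor \lnot Z): β-rule — branch into V  //  \lnot Z.
              branch 2.1.2.1 (add V):
                (\lnot Y \to Y): β-rule — branch into \lnot \lnot Y  //  Y.
                  branch 2.1.2.1.1 (add \lnot \lnot Y):
                    ○ open, literals {V=true, Y=true}.
                  branch 2.1.2.1.2 (add Y):
                    ○ open, literals {V=true, Y=true}.
              branch 2.1.2.2 (add \lnot Z):
                (\lnot Y \to Y): β-rule — branch into \lnot \lnot Y  //  Y.
                  branch 2.1.2.2.1 (add \lnot \lnot Y):
                    ○ open, literals {Y=true, Z=false}.
                  branch 2.1.2.2.2 (add Y):
                    ○ open, literals {Y=true, Z=false}.
      branch 2.2 (add \lnot (Y \lor (\lnot Y \to Y)), \lnot (V \lor \lnot Z)):
        \lnot (Y \lor (\lnot Y \to Y)): α-rule — add \lnot Y, \lnot (\lnot Y \to Y).
        \lnot (V \lor \lnot Z): α-rule — add \lnot V, \lnot \lnot Z.
        \lnot (\lnot Y \to Y): α-rule — add \lnot Y, \lnot Y.
        ○ open, literals {V=false, Y=false, Z=true}.
2 branches closed, 8 open.
Each open branch fixes some atoms; the unmentioned ones are free. Counting distinct full assignments: branch {W=true} (Y, V, Z, X) contributes 16 new; branch {V=true, Y=true} (Z, X, W) contributes 4 new; branch {Y=true, Z=false} (V, X, W) contributes 2 new; branch {V=true, Y=true} (Z, X, W) contributes 0 new; branch {V=true, Y=true} (Z, X, W) contributes 0 new; branch {Y=true, Z=false} (V, X, W) contributes 0 new; branch {Y=true, Z=false} (V, X, W) contributes 0 new; branch {V=false, Y=false, Z=true} (X, W) contributes 2 new. Total: 24.

24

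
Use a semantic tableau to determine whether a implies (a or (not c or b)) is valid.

Assume the negation and expand:
Initial set: {not (a implies (a or (not c or b)))}.
not (a implies (a or (not c or b))): α-rule — add a, not (a or (not c or b)).
not (a or (not c or b)): α-rule — add not a, not (not c or b).
× closes — contains both a and not a.
All 1 branch closes.
Every branch closed, so the negation is unsatisfiable and the formula is valid.

Valid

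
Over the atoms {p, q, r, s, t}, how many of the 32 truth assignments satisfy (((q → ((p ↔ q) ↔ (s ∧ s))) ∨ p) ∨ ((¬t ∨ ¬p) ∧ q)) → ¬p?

16

Initial set: {((((q → ((p ↔ q) ↔ (s ∧ s))) ∨ p) ∨ ((¬t ∨ ¬p) ∧ q)) → ¬p)}.
((((q → ((p ↔ q) ↔ (s ∧ s))) ∨ p) ∨ ((¬t ∨ ¬p) ∧ q)) → ¬p): β-rule — branch into ¬(((q → ((p ↔ q) ↔ (s ∧ s))) ∨ p) ∨ ((¬t ∨ ¬p) ∧ q))  //  ¬p.
  branch 1 (add ¬(((q → ((p ↔ q) ↔ (s ∧ s))) ∨ p) ∨ ((¬t ∨ ¬p) ∧ q))):
    ¬(((q → ((p ↔ q) ↔ (s ∧ s))) ∨ p) ∨ ((¬t ∨ ¬p) ∧ q)): α-rule — add ¬((q → ((p ↔ q) ↔ (s ∧ s))) ∨ p), ¬((¬t ∨ ¬p) ∧ q).
    ¬((q → ((p ↔ q) ↔ (s ∧ s))) ∨ p): α-rule — add ¬(q → ((p ↔ q) ↔ (s ∧ s))), ¬p.
    ¬(q → ((p ↔ q) ↔ (s ∧ s))): α-rule — add q, ¬((p ↔ q) ↔ (s ∧ s)).
    ¬((¬t ∨ ¬p) ∧ q): β-rule — branch into ¬(¬t ∨ ¬p)  //  ¬q.
      branch 1.1 (add ¬(¬t ∨ ¬p)):
        ¬(¬t ∨ ¬p): α-rule — add ¬¬t, ¬¬p.
        × closes — contains both p and ¬p.
      branch 1.2 (add ¬q):
        × closes — contains both q and ¬q.
  branch 2 (add ¬p):
    ○ open, literals {p=0}.
2 branches closed, 1 open.
Each open branch fixes some atoms; the unmentioned ones are free. Counting distinct full assignments: branch {p=0} (q, r, s, t) contributes 16 new. Total: 16.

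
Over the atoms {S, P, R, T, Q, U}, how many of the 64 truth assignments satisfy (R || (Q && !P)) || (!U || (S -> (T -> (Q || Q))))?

62

Initial set: {((R || (Q && !P)) || (!U || (S -> (T -> (Q || Q)))))}.
((R || (Q && !P)) || (!U || (S -> (T -> (Q || Q))))): β-rule — branch into (R || (Q && !P))  //  (!U || (S -> (T -> (Q || Q)))).
  branch 1 (add (R || (Q && !P))):
    (R || (Q && !P)): β-rule — branch into R  //  (Q && !P).
      branch 1.1 (add R):
        ○ open, literals {R=T}.
      branch 1.2 (add (Q && !P)):
        (Q && !P): α-rule — add Q, !P.
        ○ open, literals {P=F, Q=T}.
  branch 2 (add (!U || (S -> (T -> (Q || Q))))):
    (!U || (S -> (T -> (Q || Q)))): β-rule — branch into !U  //  (S -> (T -> (Q || Q))).
      branch 2.1 (add !U):
        ○ open, literals {U=F}.
      branch 2.2 (add (S -> (T -> (Q || Q)))):
        (S -> (T -> (Q || Q))): β-rule — branch into !S  //  (T -> (Q || Q)).
          branch 2.2.1 (add !S):
            ○ open, literals {S=F}.
          branch 2.2.2 (add (T -> (Q || Q))):
            (T -> (Q || Q)): β-rule — branch into !T  //  (Q || Q).
              branch 2.2.2.1 (add !T):
                ○ open, literals {T=F}.
              branch 2.2.2.2 (add (Q || Q)):
                (Q || Q): β-rule — branch into Q  //  Q.
                  branch 2.2.2.2.1 (add Q):
                    ○ open, literals {Q=T}.
                  branch 2.2.2.2.2 (add Q):
                    ○ open, literals {Q=T}.
0 branches closed, 7 open.
Each open branch fixes some atoms; the unmentioned ones are free. Counting distinct full assignments: branch {R=T} (S, P, T, Q, U) contributes 32 new; branch {P=F, Q=T} (S, R, T, U) contributes 8 new; branch {U=F} (S, P, R, T, Q) contributes 12 new; branch {S=F} (P, R, T, Q, U) contributes 6 new; branch {T=F} (S, P, R, Q, U) contributes 3 new; branch {Q=T} (S, P, R, T, U) contributes 1 new; branch {Q=T} (S, P, R, T, U) contributes 0 new. Total: 62.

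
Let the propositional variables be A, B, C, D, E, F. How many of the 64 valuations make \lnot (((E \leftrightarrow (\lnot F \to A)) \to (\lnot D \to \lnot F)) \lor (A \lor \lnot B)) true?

2

Initial set: {\lnot (((E \leftrightarrow (\lnot F \to A)) \to (\lnot D \to \lnot F)) \lor (A \lor \lnot B))}.
\lnot (((E \leftrightarrow (\lnot F \to A)) \to (\lnot D \to \lnot F)) \lor (A \lor \lnot B)): α-rule — add \lnot ((E \leftrightarrow (\lnot F \to A)) \to (\lnot D \to \lnot F)), \lnot (A \lor \lnot B).
\lnot ((E \leftrightarrow (\lnot F \to A)) \to (\lnot D \to \lnot F)): α-rule — add (E \leftrightarrow (\lnot F \to A)), \lnot (\lnot D \to \lnot F).
\lnot (A \lor \lnot B): α-rule — add \lnot A, \lnot \lnot B.
\lnot (\lnot D \to \lnot F): α-rule — add \lnot D, \lnot \lnot F.
(E \leftrightarrow (\lnot F \to A)): β-rule — branch into E, (\lnot F \to A)  //  \lnot E, \lnot (\lnot F \to A).
  branch 1 (add E, (\lnot F \to A)):
    (\lnot F \to A): β-rule — branch into \lnot \lnot F  //  A.
      branch 1.1 (add \lnot \lnot F):
        ○ open, literals {A=false, B=true, D=false, E=true, F=true}.
      branch 1.2 (add A):
        × closes — contains both A and \lnot A.
  branch 2 (add \lnot E, \lnot (\lnot F \to A)):
    \lnot (\lnot F \to A): α-rule — add \lnot F, \lnot A.
    × closes — contains both F and \lnot F.
2 branches closed, 1 open.
Each open branch fixes some atoms; the unmentioned ones are free. Counting distinct full assignments: branch {A=false, B=true, D=false, E=true, F=true} (C) contributes 2 new. Total: 2.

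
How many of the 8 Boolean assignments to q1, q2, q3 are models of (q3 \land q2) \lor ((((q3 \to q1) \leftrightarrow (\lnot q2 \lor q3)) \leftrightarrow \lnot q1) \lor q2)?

Initial set: {((q3 \land q2) \lor ((((q3 \to q1) \leftrightarrow (\lnot q2 \lor q3)) \leftrightarrow \lnot q1) \lor q2))}.
((q3 \land q2) \lor ((((q3 \to q1) \leftrightarrow (\lnot q2 \lor q3)) \leftrightarrow \lnot q1) \lor q2)): β-rule — branch into (q3 \land q2)  //  ((((q3 \to q1) \leftrightarrow (\lnot q2 \lor q3)) \leftrightarrow \lnot q1) \lor q2).
  branch 1 (add (q3 \land q2)):
    (q3 \land q2): α-rule — add q3, q2.
    ○ open, literals {q2=T, q3=T}.
  branch 2 (add ((((q3 \to q1) \leftrightarrow (\lnot q2 \lor q3)) \leftrightarrow \lnot q1) \lor q2)):
    ((((q3 \to q1) \leftrightarrow (\lnot q2 \lor q3)) \leftrightarrow \lnot q1) \lor q2): β-rule — branch into (((q3 \to q1) \leftrightarrow (\lnot q2 \lor q3)) \leftrightarrow \lnot q1)  //  q2.
      branch 2.1 (add (((q3 \to q1) \leftrightarrow (\lnot q2 \lor q3)) \leftrightarrow \lnot q1)):
        (((q3 \to q1) \leftrightarrow (\lnot q2 \lor q3)) \leftrightarrow \lnot q1): β-rule — branch into ((q3 \to q1) \leftrightarrow (\lnot q2 \lor q3)), \lnot q1  //  \lnot ((q3 \to q1) \leftrightarrow (\lnot q2 \lor q3)), \lnot \lnot q1.
          branch 2.1.1 (add ((q3 \to q1) \leftrightarrow (\lnot q2 \lor q3)), \lnot q1):
            ((q3 \to q1) \leftrightarrow (\lnot q2 \lor q3)): β-rule — branch into (q3 \to q1), (\lnot q2 \lor q3)  //  \lnot (q3 \to q1), \lnot (\lnot q2 \lor q3).
              branch 2.1.1.1 (add (q3 \to q1), (\lnot q2 \lor q3)):
                (q3 \to q1): β-rule — branch into \lnot q3  //  q1.
                  branch 2.1.1.1.1 (add \lnot q3):
                    (\lnot q2 \lor q3): β-rule — branch into \lnot q2  //  q3.
                      branch 2.1.1.1.1.1 (add \lnot q2):
                        ○ open, literals {q1=F, q2=F, q3=F}.
                      branch 2.1.1.1.1.2 (add q3):
                        × closes — contains both q3 and \lnot q3.
                  branch 2.1.1.1.2 (add q1):
                    × closes — contains both q1 and \lnot q1.
              branch 2.1.1.2 (add \lnot (q3 \to q1), \lnot (\lnot q2 \lor q3)):
                \lnot (q3 \to q1): α-rule — add q3, \lnot q1.
                \lnot (\lnot q2 \lor q3): α-rule — add \lnot \lnot q2, \lnot q3.
                × closes — contains both q3 and \lnot q3.
          branch 2.1.2 (add \lnot ((q3 \to q1) \leftrightarrow (\lnot q2 \lor q3)), \lnot \lnot q1):
            \lnot ((q3 \to q1) \leftrightarrow (\lnot q2 \lor q3)): β-rule — branch into (q3 \to q1), \lnot (\lnot q2 \lor q3)  //  \lnot (q3 \to q1), (\lnot q2 \lor q3).
              branch 2.1.2.1 (add (q3 \to q1), \lnot (\lnot q2 \lor q3)):
                \lnot (\lnot q2 \lor q3): α-rule — add \lnot \lnot q2, \lnot q3.
                (q3 \to q1): β-rule — branch into \lnot q3  //  q1.
                  branch 2.1.2.1.1 (add \lnot q3):
                    ○ open, literals {q1=T, q2=T, q3=F}.
                  branch 2.1.2.1.2 (add q1):
                    ○ open, literals {q1=T, q2=T, q3=F}.
              branch 2.1.2.2 (add \lnot (q3 \to q1), (\lnot q2 \lor q3)):
                \lnot (q3 \to q1): α-rule — add q3, \lnot q1.
                × closes — contains both q1 and \lnot q1.
      branch 2.2 (add q2):
        ○ open, literals {q2=T}.
4 branches closed, 5 open.
Each open branch fixes some atoms; the unmentioned ones are free. Counting distinct full assignments: branch {q2=T, q3=T} (q1) contributes 2 new; branch {q1=F, q2=F, q3=F} (none free) contributes 1 new; branch {q1=T, q2=T, q3=F} (none free) contributes 1 new; branch {q1=T, q2=T, q3=F} (none free) contributes 0 new; branch {q2=T} (q1, q3) contributes 1 new. Total: 5.

5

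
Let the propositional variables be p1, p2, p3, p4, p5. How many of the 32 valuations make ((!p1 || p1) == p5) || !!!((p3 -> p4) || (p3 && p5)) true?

Initial set: {T (((!p1 || p1) == p5) || !!!((p3 -> p4) || (p3 && p5)))}.
T (((!p1 || p1) == p5) || !!!((p3 -> p4) || (p3 && p5))): β-rule — branch into T ((!p1 || p1) == p5)  //  T !!!((p3 -> p4) || (p3 && p5)).
  branch 1 (add T ((!p1 || p1) == p5)):
    T ((!p1 || p1) == p5): β-rule — branch into T (!p1 || p1), T p5  //  F (!p1 || p1), F p5.
      branch 1.1 (add T (!p1 || p1), T p5):
        T (!p1 || p1): β-rule — branch into T !p1  //  T p1.
          branch 1.1.1 (add T !p1):
            ○ open, literals {p1=false, p5=true}.
          branch 1.1.2 (add T p1):
            ○ open, literals {p1=true, p5=true}.
      branch 1.2 (add F (!p1 || p1), F p5):
        F (!p1 || p1): α-rule — add F !p1, F p1.
        × closes — contains both p1 and !p1.
  branch 2 (add T !!!((p3 -> p4) || (p3 && p5))):
    T !!!((p3 -> p4) || (p3 && p5)): drop double negation, giving T !((p3 -> p4) || (p3 && p5)).
    T !((p3 -> p4) || (p3 && p5)): α-rule — add F (p3 -> p4), F (p3 && p5).
    F (p3 -> p4): α-rule — add T p3, F p4.
    F (p3 && p5): β-rule — branch into F p3  //  F p5.
      branch 2.1 (add F p3):
        × closes — contains both p3 and !p3.
      branch 2.2 (add F p5):
        ○ open, literals {p3=true, p4=false, p5=false}.
2 branches closed, 3 open.
Each open branch fixes some atoms; the unmentioned ones are free. Counting distinct full assignments: branch {p1=false, p5=true} (p2, p3, p4) contributes 8 new; branch {p1=true, p5=true} (p2, p3, p4) contributes 8 new; branch {p3=true, p4=false, p5=false} (p1, p2) contributes 4 new. Total: 20.

20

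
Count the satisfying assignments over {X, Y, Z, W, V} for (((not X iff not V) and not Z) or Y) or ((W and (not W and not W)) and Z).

20

Initial set: {T ((((not X iff not V) and not Z) or Y) or ((W and (not W and not W)) and Z))}.
T ((((not X iff not V) and not Z) or Y) or ((W and (not W and not W)) and Z)): β-rule — branch into T (((not X iff not V) and not Z) or Y)  //  T ((W and (not W and not W)) and Z).
  branch 1 (add T (((not X iff not V) and not Z) or Y)):
    T (((not X iff not V) and not Z) or Y): β-rule — branch into T ((not X iff not V) and not Z)  //  T Y.
      branch 1.1 (add T ((not X iff not V) and not Z)):
        T ((not X iff not V) and not Z): α-rule — add T (not X iff not V), T not Z.
        T (not X iff not V): β-rule — branch into T not X, T not V  //  F not X, F not V.
          branch 1.1.1 (add T not X, T not V):
            ○ open, literals {V=0, X=0, Z=0}.
          branch 1.1.2 (add F not X, F not V):
            ○ open, literals {V=1, X=1, Z=0}.
      branch 1.2 (add T Y):
        ○ open, literals {Y=1}.
  branch 2 (add T ((W and (not W and not W)) and Z)):
    T ((W and (not W and not W)) and Z): α-rule — add T (W and (not W and not W)), T Z.
    T (W and (not W and not W)): α-rule — add T W, T (not W and not W).
    T (not W and not W): α-rule — add T not W, T not W.
    × closes — contains both W and not W.
1 branch closed, 3 open.
Each open branch fixes some atoms; the unmentioned ones are free. Counting distinct full assignments: branch {V=0, X=0, Z=0} (Y, W) contributes 4 new; branch {V=1, X=1, Z=0} (Y, W) contributes 4 new; branch {Y=1} (X, Z, W, V) contributes 12 new. Total: 20.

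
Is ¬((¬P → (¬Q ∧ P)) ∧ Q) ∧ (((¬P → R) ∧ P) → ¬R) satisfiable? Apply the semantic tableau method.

Satisfiable

Initial set: {(¬((¬P → (¬Q ∧ P)) ∧ Q) ∧ (((¬P → R) ∧ P) → ¬R))}.
(¬((¬P → (¬Q ∧ P)) ∧ Q) ∧ (((¬P → R) ∧ P) → ¬R)): α-rule — add ¬((¬P → (¬Q ∧ P)) ∧ Q), (((¬P → R) ∧ P) → ¬R).
¬((¬P → (¬Q ∧ P)) ∧ Q): β-rule — branch into ¬(¬P → (¬Q ∧ P))  //  ¬Q.
  branch 1 (add ¬(¬P → (¬Q ∧ P))):
    ¬(¬P → (¬Q ∧ P)): α-rule — add ¬P, ¬(¬Q ∧ P).
    (((¬P → R) ∧ P) → ¬R): β-rule — branch into ¬((¬P → R) ∧ P)  //  ¬R.
      branch 1.1 (add ¬((¬P → R) ∧ P)):
        ¬(¬Q ∧ P): β-rule — branch into ¬¬Q  //  ¬P.
          branch 1.1.1 (add ¬¬Q):
            ¬((¬P → R) ∧ P): β-rule — branch into ¬(¬P → R)  //  ¬P.
              branch 1.1.1.1 (add ¬(¬P → R)):
                ¬(¬P → R): α-rule — add ¬P, ¬R.
                ○ open, literals {P=F, Q=T, R=F}.
              branch 1.1.1.2 (add ¬P):
                ○ open, literals {P=F, Q=T}.
          branch 1.1.2 (add ¬P):
            ¬((¬P → R) ∧ P): β-rule — branch into ¬(¬P → R)  //  ¬P.
              branch 1.1.2.1 (add ¬(¬P → R)):
                ¬(¬P → R): α-rule — add ¬P, ¬R.
                ○ open, literals {P=F, R=F}.
              branch 1.1.2.2 (add ¬P):
                ○ open, literals {P=F}.
      branch 1.2 (add ¬R):
        ¬(¬Q ∧ P): β-rule — branch into ¬¬Q  //  ¬P.
          branch 1.2.1 (add ¬¬Q):
            ○ open, literals {P=F, Q=T, R=F}.
          branch 1.2.2 (add ¬P):
            ○ open, literals {P=F, R=F}.
  branch 2 (add ¬Q):
    (((¬P → R) ∧ P) → ¬R): β-rule — branch into ¬((¬P → R) ∧ P)  //  ¬R.
      branch 2.1 (add ¬((¬P → R) ∧ P)):
        ¬((¬P → R) ∧ P): β-rule — branch into ¬(¬P → R)  //  ¬P.
          branch 2.1.1 (add ¬(¬P → R)):
            ¬(¬P → R): α-rule — add ¬P, ¬R.
            ○ open, literals {P=F, Q=F, R=F}.
          branch 2.1.2 (add ¬P):
            ○ open, literals {P=F, Q=F}.
      branch 2.2 (add ¬R):
        ○ open, literals {Q=F, R=F}.
0 branches closed, 9 open.
An open branch gives a satisfying assignment: P=F, Q=T, R=F.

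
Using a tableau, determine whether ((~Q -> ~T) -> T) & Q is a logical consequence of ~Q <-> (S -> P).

No

Initial set: {(~Q <-> (S -> P)); ~(((~Q -> ~T) -> T) & Q)}.
(~Q <-> (S -> P)): β-rule — branch into ~Q, (S -> P)  //  ~~Q, ~(S -> P).
  branch 1 (add ~Q, (S -> P)):
    ~(((~Q -> ~T) -> T) & Q): β-rule — branch into ~((~Q -> ~T) -> T)  //  ~Q.
      branch 1.1 (add ~((~Q -> ~T) -> T)):
        ~((~Q -> ~T) -> T): α-rule — add (~Q -> ~T), ~T.
        (S -> P): β-rule — branch into ~S  //  P.
          branch 1.1.1 (add ~S):
            (~Q -> ~T): β-rule — branch into ~~Q  //  ~T.
              branch 1.1.1.1 (add ~~Q):
                × closes — contains both Q and ~Q.
              branch 1.1.1.2 (add ~T):
                ○ open, literals {Q=false, S=false, T=false}.
          branch 1.1.2 (add P):
            (~Q -> ~T): β-rule — branch into ~~Q  //  ~T.
              branch 1.1.2.1 (add ~~Q):
                × closes — contains both Q and ~Q.
              branch 1.1.2.2 (add ~T):
                ○ open, literals {P=true, Q=false, T=false}.
      branch 1.2 (add ~Q):
        (S -> P): β-rule — branch into ~S  //  P.
          branch 1.2.1 (add ~S):
            ○ open, literals {Q=false, S=false}.
          branch 1.2.2 (add P):
            ○ open, literals {P=true, Q=false}.
  branch 2 (add ~~Q, ~(S -> P)):
    ~(S -> P): α-rule — add S, ~P.
    ~(((~Q -> ~T) -> T) & Q): β-rule — branch into ~((~Q -> ~T) -> T)  //  ~Q.
      branch 2.1 (add ~((~Q -> ~T) -> T)):
        ~((~Q -> ~T) -> T): α-rule — add (~Q -> ~T), ~T.
        (~Q -> ~T): β-rule — branch into ~~Q  //  ~T.
          branch 2.1.1 (add ~~Q):
            ○ open, literals {P=false, Q=true, S=true, T=false}.
          branch 2.1.2 (add ~T):
            ○ open, literals {P=false, Q=true, S=true, T=false}.
      branch 2.2 (add ~Q):
        × closes — contains both Q and ~Q.
3 branches closed, 6 open.
An open branch gives a countermodel: Q=false, S=false, T=false (unmentioned atoms arbitrary); the premises hold there but the conclusion fails.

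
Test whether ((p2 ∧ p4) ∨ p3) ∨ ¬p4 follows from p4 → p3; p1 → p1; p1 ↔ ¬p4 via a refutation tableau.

Yes

Initial set: {(p4 → p3); (p1 → p1); (p1 ↔ ¬p4); ¬(((p2 ∧ p4) ∨ p3) ∨ ¬p4)}.
¬(((p2 ∧ p4) ∨ p3) ∨ ¬p4): α-rule — add ¬((p2 ∧ p4) ∨ p3), ¬¬p4.
¬((p2 ∧ p4) ∨ p3): α-rule — add ¬(p2 ∧ p4), ¬p3.
(p4 → p3): β-rule — branch into ¬p4  //  p3.
  branch 1 (add ¬p4):
    × closes — contains both p4 and ¬p4.
  branch 2 (add p3):
    × closes — contains both p3 and ¬p3.
All 2 branches close.
Every branch closed, so the premises entail the conclusion.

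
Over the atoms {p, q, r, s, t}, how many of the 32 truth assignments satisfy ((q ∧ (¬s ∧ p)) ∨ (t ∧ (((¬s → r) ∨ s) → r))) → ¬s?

Initial set: {T (((q ∧ (¬s ∧ p)) ∨ (t ∧ (((¬s → r) ∨ s) → r))) → ¬s)}.
T (((q ∧ (¬s ∧ p)) ∨ (t ∧ (((¬s → r) ∨ s) → r))) → ¬s): β-rule — branch into F ((q ∧ (¬s ∧ p)) ∨ (t ∧ (((¬s → r) ∨ s) → r)))  //  T ¬s.
  branch 1 (add F ((q ∧ (¬s ∧ p)) ∨ (t ∧ (((¬s → r) ∨ s) → r)))):
    F ((q ∧ (¬s ∧ p)) ∨ (t ∧ (((¬s → r) ∨ s) → r))): α-rule — add F (q ∧ (¬s ∧ p)), F (t ∧ (((¬s → r) ∨ s) → r)).
    F (q ∧ (¬s ∧ p)): β-rule — branch into F q  //  F (¬s ∧ p).
      branch 1.1 (add F q):
        F (t ∧ (((¬s → r) ∨ s) → r)): β-rule — branch into F t  //  F (((¬s → r) ∨ s) → r).
          branch 1.1.1 (add F t):
            ○ open, literals {q=F, t=F}.
          branch 1.1.2 (add F (((¬s → r) ∨ s) → r)):
            F (((¬s → r) ∨ s) → r): α-rule — add T ((¬s → r) ∨ s), F r.
            T ((¬s → r) ∨ s): β-rule — branch into T (¬s → r)  //  T s.
              branch 1.1.2.1 (add T (¬s → r)):
                T (¬s → r): β-rule — branch into F ¬s  //  T r.
                  branch 1.1.2.1.1 (add F ¬s):
                    ○ open, literals {q=F, r=F, s=T}.
                  branch 1.1.2.1.2 (add T r):
                    × closes — contains both r and ¬r.
              branch 1.1.2.2 (add T s):
                ○ open, literals {q=F, r=F, s=T}.
      branch 1.2 (add F (¬s ∧ p)):
        F (t ∧ (((¬s → r) ∨ s) → r)): β-rule — branch into F t  //  F (((¬s → r) ∨ s) → r).
          branch 1.2.1 (add F t):
            F (¬s ∧ p): β-rule — branch into F ¬s  //  F p.
              branch 1.2.1.1 (add F ¬s):
                ○ open, literals {s=T, t=F}.
              branch 1.2.1.2 (add F p):
                ○ open, literals {p=F, t=F}.
          branch 1.2.2 (add F (((¬s → r) ∨ s) → r)):
            F (((¬s → r) ∨ s) → r): α-rule — add T ((¬s → r) ∨ s), F r.
            F (¬s ∧ p): β-rule — branch into F ¬s  //  F p.
              branch 1.2.2.1 (add F ¬s):
                T ((¬s → r) ∨ s): β-rule — branch into T (¬s → r)  //  T s.
                  branch 1.2.2.1.1 (add T (¬s → r)):
                    T (¬s → r): β-rule — branch into F ¬s  //  T r.
                      branch 1.2.2.1.1.1 (add F ¬s):
                        ○ open, literals {r=F, s=T}.
                      branch 1.2.2.1.1.2 (add T r):
                        × closes — contains both r and ¬r.
                  branch 1.2.2.1.2 (add T s):
                    ○ open, literals {r=F, s=T}.
              branch 1.2.2.2 (add F p):
                T ((¬s → r) ∨ s): β-rule — branch into T (¬s → r)  //  T s.
                  branch 1.2.2.2.1 (add T (¬s → r)):
                    T (¬s → r): β-rule — branch into F ¬s  //  T r.
                      branch 1.2.2.2.1.1 (add F ¬s):
                        ○ open, literals {p=F, r=F, s=T}.
                      branch 1.2.2.2.1.2 (add T r):
                        × closes — contains both r and ¬r.
                  branch 1.2.2.2.2 (add T s):
                    ○ open, literals {p=F, r=F, s=T}.
  branch 2 (add T ¬s):
    ○ open, literals {s=F}.
3 branches closed, 10 open.
Each open branch fixes some atoms; the unmentioned ones are free. Counting distinct full assignments: branch {q=F, t=F} (p, r, s) contributes 8 new; branch {q=F, r=F, s=T} (p, t) contributes 2 new; branch {q=F, r=F, s=T} (p, t) contributes 0 new; branch {s=T, t=F} (p, q, r) contributes 4 new; branch {p=F, t=F} (q, r, s) contributes 2 new; branch {r=F, s=T} (p, q, t) contributes 2 new; branch {r=F, s=T} (p, q, t) contributes 0 new; branch {p=F, r=F, s=T} (q, t) contributes 0 new; branch {p=F, r=F, s=T} (q, t) contributes 0 new; branch {s=F} (p, q, r, t) contributes 10 new. Total: 28.

28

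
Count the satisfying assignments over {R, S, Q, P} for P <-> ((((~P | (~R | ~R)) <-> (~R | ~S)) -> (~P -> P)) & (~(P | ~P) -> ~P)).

14

Initial set: {(P <-> ((((~P | (~R | ~R)) <-> (~R | ~S)) -> (~P -> P)) & (~(P | ~P) -> ~P)))}.
(P <-> ((((~P | (~R | ~R)) <-> (~R | ~S)) -> (~P -> P)) & (~(P | ~P) -> ~P))): β-rule — branch into P, ((((~P | (~R | ~R)) <-> (~R | ~S)) -> (~P -> P)) & (~(P | ~P) -> ~P))  //  ~P, ~((((~P | (~R | ~R)) <-> (~R | ~S)) -> (~P -> P)) & (~(P | ~P) -> ~P)).
  branch 1 (add P, ((((~P | (~R | ~R)) <-> (~R | ~S)) -> (~P -> P)) & (~(P | ~P) -> ~P))):
    ((((~P | (~R | ~R)) <-> (~R | ~S)) -> (~P -> P)) & (~(P | ~P) -> ~P)): α-rule — add (((~P | (~R | ~R)) <-> (~R | ~S)) -> (~P -> P)), (~(P | ~P) -> ~P).
    (((~P | (~R | ~R)) <-> (~R | ~S)) -> (~P -> P)): β-rule — branch into ~((~P | (~R | ~R)) <-> (~R | ~S))  //  (~P -> P).
      branch 1.1 (add ~((~P | (~R | ~R)) <-> (~R | ~S))):
        (~(P | ~P) -> ~P): β-rule — branch into ~~(P | ~P)  //  ~P.
          branch 1.1.1 (add ~~(P | ~P)):
            ~((~P | (~R | ~R)) <-> (~R | ~S)): β-rule — branch into (~P | (~R | ~R)), ~(~R | ~S)  //  ~(~P | (~R | ~R)), (~R | ~S).
              branch 1.1.1.1 (add (~P | (~R | ~R)), ~(~R | ~S)):
                ~(~R | ~S): α-rule — add ~~R, ~~S.
                ~~(P | ~P): β-rule — branch into P  //  ~P.
                  branch 1.1.1.1.1 (add P):
                    (~P | (~R | ~R)): β-rule — branch into ~P  //  (~R | ~R).
                      branch 1.1.1.1.1.1 (add ~P):
                        × closes — contains both P and ~P.
                      branch 1.1.1.1.1.2 (add (~R | ~R)):
                        (~R | ~R): β-rule — branch into ~R  //  ~R.
                          branch 1.1.1.1.1.2.1 (add ~R):
                            × closes — contains both R and ~R.
                          branch 1.1.1.1.1.2.2 (add ~R):
                            × closes — contains both R and ~R.
                  branch 1.1.1.1.2 (add ~P):
                    × closes — contains both P and ~P.
              branch 1.1.1.2 (add ~(~P | (~R | ~R)), (~R | ~S)):
                ~(~P | (~R | ~R)): α-rule — add ~~P, ~(~R | ~R).
                ~(~R | ~R): α-rule — add ~~R, ~~R.
                ~~(P | ~P): β-rule — branch into P  //  ~P.
                  branch 1.1.1.2.1 (add P):
                    (~R | ~S): β-rule — branch into ~R  //  ~S.
                      branch 1.1.1.2.1.1 (add ~R):
                        × closes — contains both R and ~R.
                      branch 1.1.1.2.1.2 (add ~S):
                        ○ open, literals {P=1, R=1, S=0}.
                  branch 1.1.1.2.2 (add ~P):
                    × closes — contains both P and ~P.
          branch 1.1.2 (add ~P):
            × closes — contains both P and ~P.
      branch 1.2 (add (~P -> P)):
        (~(P | ~P) -> ~P): β-rule — branch into ~~(P | ~P)  //  ~P.
          branch 1.2.1 (add ~~(P | ~P)):
            (~P -> P): β-rule — branch into ~~P  //  P.
              branch 1.2.1.1 (add ~~P):
                ~~(P | ~P): β-rule — branch into P  //  ~P.
                  branch 1.2.1.1.1 (add P):
                    ○ open, literals {P=1}.
                  branch 1.2.1.1.2 (add ~P):
                    × closes — contains both P and ~P.
              branch 1.2.1.2 (add P):
                ~~(P | ~P): β-rule — branch into P  //  ~P.
                  branch 1.2.1.2.1 (add P):
                    ○ open, literals {P=1}.
                  branch 1.2.1.2.2 (add ~P):
                    × closes — contains both P and ~P.
          branch 1.2.2 (add ~P):
            × closes — contains both P and ~P.
  branch 2 (add ~P, ~((((~P | (~R | ~R)) <-> (~R | ~S)) -> (~P -> P)) & (~(P | ~P) -> ~P))):
    ~((((~P | (~R | ~R)) <-> (~R | ~S)) -> (~P -> P)) & (~(P | ~P) -> ~P)): β-rule — branch into ~(((~P | (~R | ~R)) <-> (~R | ~S)) -> (~P -> P))  //  ~(~(P | ~P) -> ~P).
      branch 2.1 (add ~(((~P | (~R | ~R)) <-> (~R | ~S)) -> (~P -> P))):
        ~(((~P | (~R | ~R)) <-> (~R | ~S)) -> (~P -> P)): α-rule — add ((~P | (~R | ~R)) <-> (~R | ~S)), ~(~P -> P).
        ~(~P -> P): α-rule — add ~P, ~P.
        ((~P | (~R | ~R)) <-> (~R | ~S)): β-rule — branch into (~P | (~R | ~R)), (~R | ~S)  //  ~(~P | (~R | ~R)), ~(~R | ~S).
          branch 2.1.1 (add (~P | (~R | ~R)), (~R | ~S)):
            (~P | (~R | ~R)): β-rule — branch into ~P  //  (~R | ~R).
              branch 2.1.1.1 (add ~P):
                (~R | ~S): β-rule — branch into ~R  //  ~S.
                  branch 2.1.1.1.1 (add ~R):
                    ○ open, literals {P=0, R=0}.
                  branch 2.1.1.1.2 (add ~S):
                    ○ open, literals {P=0, S=0}.
              branch 2.1.1.2 (add (~R | ~R)):
                (~R | ~S): β-rule — branch into ~R  //  ~S.
                  branch 2.1.1.2.1 (add ~R):
                    (~R | ~R): β-rule — branch into ~R  //  ~R.
                      branch 2.1.1.2.1.1 (add ~R):
                        ○ open, literals {P=0, R=0}.
                      branch 2.1.1.2.1.2 (add ~R):
                        ○ open, literals {P=0, R=0}.
                  branch 2.1.1.2.2 (add ~S):
                    (~R | ~R): β-rule — branch into ~R  //  ~R.
                      branch 2.1.1.2.2.1 (add ~R):
                        ○ open, literals {P=0, R=0, S=0}.
                      branch 2.1.1.2.2.2 (add ~R):
                        ○ open, literals {P=0, R=0, S=0}.
          branch 2.1.2 (add ~(~P | (~R | ~R)), ~(~R | ~S)):
            ~(~P | (~R | ~R)): α-rule — add ~~P, ~(~R | ~R).
            × closes — contains both P and ~P.
      branch 2.2 (add ~(~(P | ~P) -> ~P)):
        ~(~(P | ~P) -> ~P): α-rule — add ~(P | ~P), ~~P.
        × closes — contains both P and ~P.
12 branches closed, 9 open.
Each open branch fixes some atoms; the unmentioned ones are free. Counting distinct full assignments: branch {P=1, R=1, S=0} (Q) contributes 2 new; branch {P=1} (R, S, Q) contributes 6 new; branch {P=1} (R, S, Q) contributes 0 new; branch {P=0, R=0} (S, Q) contributes 4 new; branch {P=0, S=0} (R, Q) contributes 2 new; branch {P=0, R=0} (S, Q) contributes 0 new; branch {P=0, R=0} (S, Q) contributes 0 new; branch {P=0, R=0, S=0} (Q) contributes 0 new; branch {P=0, R=0, S=0} (Q) contributes 0 new. Total: 14.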